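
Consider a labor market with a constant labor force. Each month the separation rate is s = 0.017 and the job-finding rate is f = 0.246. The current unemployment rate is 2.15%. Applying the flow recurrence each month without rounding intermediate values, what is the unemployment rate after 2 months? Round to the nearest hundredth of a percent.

With a fixed labor force, u_{t+1} = u_t + s·(1−u_t) − f·u_t = u_t·(1−s−f) + s.
Here 1−s−f = 0.737 and s = 0.017.
u_1 = 0.021500 × 0.737 + 0.017 = 0.032845.
u_2 = 0.032845 × 0.737 + 0.017 = 0.041207.

Unemployment rate after two months ≈ 4.12%.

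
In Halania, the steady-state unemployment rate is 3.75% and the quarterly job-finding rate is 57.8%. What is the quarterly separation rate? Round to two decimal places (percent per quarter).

From u* = s/(s+f): s = u·f/(1−u).
s = 0.0375 × 57.8 / (1 − 0.0375) = 2.1675 / 0.9625 ≈ 2.25% per quarter.

Separation rate ≈ 2.25% per quarter.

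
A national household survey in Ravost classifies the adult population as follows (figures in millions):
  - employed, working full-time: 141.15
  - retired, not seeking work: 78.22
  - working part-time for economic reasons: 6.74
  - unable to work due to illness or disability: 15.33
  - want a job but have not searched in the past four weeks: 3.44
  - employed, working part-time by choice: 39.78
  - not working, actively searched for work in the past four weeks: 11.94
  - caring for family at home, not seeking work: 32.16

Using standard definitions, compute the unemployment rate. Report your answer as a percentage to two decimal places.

Employed = 141.15 + 6.74 + 39.78 = 187.67 million (anyone who worked, including part-time for economic reasons, counts as employed).
Unemployed = 11.94 million.
Labor force = 187.67 + 11.94 = 199.61 million.
Unemployment rate = 11.94 / 199.61 = 5.98%.

Unemployment rate ≈ 5.98%.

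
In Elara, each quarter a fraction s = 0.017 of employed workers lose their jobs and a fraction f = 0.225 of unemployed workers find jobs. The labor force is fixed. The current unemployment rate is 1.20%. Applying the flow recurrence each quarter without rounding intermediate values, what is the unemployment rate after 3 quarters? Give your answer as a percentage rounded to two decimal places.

With a fixed labor force, u_{t+1} = u_t + s·(1−u_t) − f·u_t = u_t·(1−s−f) + s.
Here 1−s−f = 0.758 and s = 0.017.
u_1 = 0.012000 × 0.758 + 0.017 = 0.026096.
u_2 = 0.026096 × 0.758 + 0.017 = 0.036781.
u_3 = 0.036781 × 0.758 + 0.017 = 0.044880.

Unemployment rate after three quarters ≈ 4.49%.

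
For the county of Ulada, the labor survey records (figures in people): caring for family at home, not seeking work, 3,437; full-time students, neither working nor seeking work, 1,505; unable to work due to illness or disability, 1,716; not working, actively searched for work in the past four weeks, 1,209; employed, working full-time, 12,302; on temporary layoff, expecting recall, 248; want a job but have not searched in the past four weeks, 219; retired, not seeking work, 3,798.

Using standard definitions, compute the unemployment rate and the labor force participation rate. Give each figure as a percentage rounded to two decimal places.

Unemployment rate ≈ 10.59%; labor force participation rate ≈ 56.31%.

Employed = 12,302.
Unemployed = 1,209 + 248 = 1,457 (jobless and actively searching, or on temporary layoff).
Labor force = 12,302 + 1,457 = 13,759.
Not in labor force = 3,437 + 1,505 + 1,716 + 219 + 3,798 = 10,675 (those not working and not actively searching are outside the labor force — including those who want a job but have given up searching).
Civilian working-age population = 13,759 + 10,675 = 24,434.
Unemployment rate = 1,457 / 13,759 = 10.59%.
Labor force participation rate = 13,759 / 24,434 = 56.31%.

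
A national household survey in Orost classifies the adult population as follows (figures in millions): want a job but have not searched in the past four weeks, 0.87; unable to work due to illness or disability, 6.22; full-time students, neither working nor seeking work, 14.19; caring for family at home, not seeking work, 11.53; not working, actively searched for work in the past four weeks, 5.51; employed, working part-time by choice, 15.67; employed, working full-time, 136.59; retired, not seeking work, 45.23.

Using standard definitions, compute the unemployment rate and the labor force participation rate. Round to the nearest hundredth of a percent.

Unemployment rate ≈ 3.49%; labor force participation rate ≈ 66.91%.

Employed = 15.67 + 136.59 = 152.26 million.
Unemployed = 5.51 million.
Labor force = 152.26 + 5.51 = 157.77 million.
Not in labor force = 0.87 + 6.22 + 14.19 + 11.53 + 45.23 = 78.04 million (those not working and not actively searching are outside the labor force — including those who want a job but have given up searching).
Civilian working-age population = 157.77 + 78.04 = 235.81 million.
Unemployment rate = 5.51 / 157.77 = 3.49%.
Labor force participation rate = 157.77 / 235.81 = 66.91%.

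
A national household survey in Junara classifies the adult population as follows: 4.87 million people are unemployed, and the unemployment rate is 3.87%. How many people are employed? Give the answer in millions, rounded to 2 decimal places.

About 120.97 million are employed.

Labor force = U / u = 4.87 / 0.0387 ≈ 125.84 million.
Employed = labor force − unemployed = 125.84 − 4.87 = 120.97 million.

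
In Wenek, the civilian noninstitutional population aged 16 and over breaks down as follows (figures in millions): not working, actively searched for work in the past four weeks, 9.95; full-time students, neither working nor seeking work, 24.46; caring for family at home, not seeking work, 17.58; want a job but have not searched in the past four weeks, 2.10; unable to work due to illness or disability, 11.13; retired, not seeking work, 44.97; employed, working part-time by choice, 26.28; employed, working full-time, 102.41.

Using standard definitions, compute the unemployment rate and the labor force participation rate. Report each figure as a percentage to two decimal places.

Employed = 26.28 + 102.41 = 128.69 million.
Unemployed = 9.95 million.
Labor force = 128.69 + 9.95 = 138.64 million.
Not in labor force = 24.46 + 17.58 + 2.10 + 11.13 + 44.97 = 100.24 million (those not working and not actively searching are outside the labor force — including those who want a job but have given up searching).
Civilian working-age population = 138.64 + 100.24 = 238.88 million.
Unemployment rate = 9.95 / 138.64 = 7.18%.
Labor force participation rate = 138.64 / 238.88 = 58.04%.

Unemployment rate ≈ 7.18%; labor force participation rate ≈ 58.04%.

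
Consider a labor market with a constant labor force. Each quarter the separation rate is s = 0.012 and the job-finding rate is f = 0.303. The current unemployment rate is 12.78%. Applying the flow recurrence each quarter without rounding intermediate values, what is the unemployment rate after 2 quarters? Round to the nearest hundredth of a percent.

Unemployment rate after two quarters ≈ 8.02%.

With a fixed labor force, u_{t+1} = u_t + s·(1−u_t) − f·u_t = u_t·(1−s−f) + s.
Here 1−s−f = 0.685 and s = 0.012.
u_1 = 0.127800 × 0.685 + 0.012 = 0.099543.
u_2 = 0.099543 × 0.685 + 0.012 = 0.080187.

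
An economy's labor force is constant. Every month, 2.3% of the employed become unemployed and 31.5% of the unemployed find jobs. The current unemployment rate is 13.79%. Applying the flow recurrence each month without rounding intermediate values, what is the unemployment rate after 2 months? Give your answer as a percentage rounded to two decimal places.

Unemployment rate after two months ≈ 9.87%.

With a fixed labor force, u_{t+1} = u_t + s·(1−u_t) − f·u_t = u_t·(1−s−f) + s.
Here 1−s−f = 0.662 and s = 0.023.
u_1 = 0.137900 × 0.662 + 0.023 = 0.114290.
u_2 = 0.114290 × 0.662 + 0.023 = 0.098660.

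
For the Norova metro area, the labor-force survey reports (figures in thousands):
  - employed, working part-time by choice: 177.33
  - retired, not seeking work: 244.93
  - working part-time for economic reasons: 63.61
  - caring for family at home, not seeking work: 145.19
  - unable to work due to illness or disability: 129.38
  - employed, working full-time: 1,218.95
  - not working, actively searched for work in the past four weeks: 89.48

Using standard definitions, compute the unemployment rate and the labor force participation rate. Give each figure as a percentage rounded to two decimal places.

Unemployment rate ≈ 5.78%; labor force participation rate ≈ 74.89%.

Employed = 177.33 + 63.61 + 1,218.95 = 1,459.89 thousand (anyone who worked, including part-time for economic reasons, counts as employed).
Unemployed = 89.48 thousand.
Labor force = 1,459.89 + 89.48 = 1,549.37 thousand.
Not in labor force = 244.93 + 145.19 + 129.38 = 519.50 thousand (those not working and not actively searching are outside the labor force).
Civilian working-age population = 1,549.37 + 519.50 = 2,068.87 thousand.
Unemployment rate = 89.48 / 1,549.37 = 5.78%.
Labor force participation rate = 1,549.37 / 2,068.87 = 74.89%.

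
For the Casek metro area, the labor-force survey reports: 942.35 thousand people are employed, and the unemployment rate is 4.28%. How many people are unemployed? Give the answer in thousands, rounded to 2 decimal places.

About 42.14 thousand are unemployed.

Let U be the number unemployed. The labor force is E + U, and U/(E+U) = 0.0428.
So U = 0.0428 × 942.35 / (1 − 0.0428) = 40.3326 / 0.9572 ≈ 42.14 thousand.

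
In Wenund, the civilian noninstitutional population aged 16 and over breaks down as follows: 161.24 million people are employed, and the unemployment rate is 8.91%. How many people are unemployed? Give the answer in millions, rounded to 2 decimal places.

Let U be the number unemployed. The labor force is E + U, and U/(E+U) = 0.0891.
So U = 0.0891 × 161.24 / (1 − 0.0891) = 14.3665 / 0.9109 ≈ 15.77 million.

About 15.77 million are unemployed.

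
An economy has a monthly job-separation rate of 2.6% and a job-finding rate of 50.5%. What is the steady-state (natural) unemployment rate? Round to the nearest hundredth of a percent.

Steady-state unemployment rate ≈ 4.90%.

At steady state the flows balance: s·E = f·U, so U/(E+U) = s/(s+f).
u* = 2.6 / (2.6 + 50.5) = 2.6 / 53.10 = 4.90%.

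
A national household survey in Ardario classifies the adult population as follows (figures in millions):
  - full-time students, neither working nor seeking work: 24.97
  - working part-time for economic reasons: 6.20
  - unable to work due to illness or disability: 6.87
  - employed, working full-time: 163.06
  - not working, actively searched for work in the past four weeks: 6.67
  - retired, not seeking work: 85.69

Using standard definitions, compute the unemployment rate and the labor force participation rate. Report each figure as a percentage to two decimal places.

Unemployment rate ≈ 3.79%; labor force participation rate ≈ 59.95%.

Employed = 6.20 + 163.06 = 169.26 million (anyone who worked, including part-time for economic reasons, counts as employed).
Unemployed = 6.67 million.
Labor force = 169.26 + 6.67 = 175.93 million.
Not in labor force = 24.97 + 6.87 + 85.69 = 117.53 million (those not working and not actively searching are outside the labor force).
Civilian working-age population = 175.93 + 117.53 = 293.46 million.
Unemployment rate = 6.67 / 175.93 = 3.79%.
Labor force participation rate = 175.93 / 293.46 = 59.95%.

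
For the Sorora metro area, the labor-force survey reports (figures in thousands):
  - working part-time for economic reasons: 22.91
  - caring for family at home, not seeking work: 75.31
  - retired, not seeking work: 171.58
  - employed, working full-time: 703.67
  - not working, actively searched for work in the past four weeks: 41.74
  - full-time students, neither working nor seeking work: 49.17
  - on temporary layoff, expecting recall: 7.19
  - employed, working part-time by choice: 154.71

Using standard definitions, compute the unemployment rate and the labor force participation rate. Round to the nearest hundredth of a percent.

Unemployment rate ≈ 5.26%; labor force participation rate ≈ 75.86%.

Employed = 22.91 + 703.67 + 154.71 = 881.29 thousand (anyone who worked, including part-time for economic reasons, counts as employed).
Unemployed = 41.74 + 7.19 = 48.93 thousand (jobless and actively searching, or on temporary layoff).
Labor force = 881.29 + 48.93 = 930.22 thousand.
Not in labor force = 75.31 + 171.58 + 49.17 = 296.06 thousand (those not working and not actively searching are outside the labor force).
Civilian working-age population = 930.22 + 296.06 = 1,226.28 thousand.
Unemployment rate = 48.93 / 930.22 = 5.26%.
Labor force participation rate = 930.22 / 1,226.28 = 75.86%.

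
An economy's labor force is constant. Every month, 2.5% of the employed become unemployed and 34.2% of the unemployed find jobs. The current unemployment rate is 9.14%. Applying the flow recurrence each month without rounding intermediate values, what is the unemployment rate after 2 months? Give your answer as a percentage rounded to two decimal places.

With a fixed labor force, u_{t+1} = u_t + s·(1−u_t) − f·u_t = u_t·(1−s−f) + s.
Here 1−s−f = 0.633 and s = 0.025.
u_1 = 0.091400 × 0.633 + 0.025 = 0.082856.
u_2 = 0.082856 × 0.633 + 0.025 = 0.077448.

Unemployment rate after two months ≈ 7.74%.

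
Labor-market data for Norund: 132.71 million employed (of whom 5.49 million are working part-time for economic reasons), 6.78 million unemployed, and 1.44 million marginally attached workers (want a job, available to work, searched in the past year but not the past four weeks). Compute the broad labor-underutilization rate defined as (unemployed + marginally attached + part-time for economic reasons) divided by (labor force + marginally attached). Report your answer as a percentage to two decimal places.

Labor force = 132.71 + 6.78 = 139.49 million.
Numerator = 6.78 + 1.44 + 5.49 = 13.71 million.
Denominator = 139.49 + 1.44 = 140.93 million.
Broad rate = 13.71 / 140.93 = 9.73%.

Broad underutilization rate ≈ 9.73%.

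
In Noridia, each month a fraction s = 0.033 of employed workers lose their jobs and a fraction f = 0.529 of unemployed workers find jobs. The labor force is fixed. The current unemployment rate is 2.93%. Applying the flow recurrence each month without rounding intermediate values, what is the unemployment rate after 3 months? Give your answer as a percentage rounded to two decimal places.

With a fixed labor force, u_{t+1} = u_t + s·(1−u_t) − f·u_t = u_t·(1−s−f) + s.
Here 1−s−f = 0.438 and s = 0.033.
u_1 = 0.029300 × 0.438 + 0.033 = 0.045833.
u_2 = 0.045833 × 0.438 + 0.033 = 0.053075.
u_3 = 0.053075 × 0.438 + 0.033 = 0.056247.

Unemployment rate after three months ≈ 5.62%.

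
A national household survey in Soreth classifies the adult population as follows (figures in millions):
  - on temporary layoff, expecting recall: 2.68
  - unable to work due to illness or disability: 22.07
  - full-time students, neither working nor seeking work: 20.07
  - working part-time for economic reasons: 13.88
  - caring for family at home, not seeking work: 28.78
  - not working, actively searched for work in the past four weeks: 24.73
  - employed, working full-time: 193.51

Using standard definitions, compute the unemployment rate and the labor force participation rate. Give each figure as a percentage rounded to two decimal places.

Employed = 13.88 + 193.51 = 207.39 million (anyone who worked, including part-time for economic reasons, counts as employed).
Unemployed = 2.68 + 24.73 = 27.41 million (jobless and actively searching, or on temporary layoff).
Labor force = 207.39 + 27.41 = 234.80 million.
Not in labor force = 22.07 + 20.07 + 28.78 = 70.92 million (those not working and not actively searching are outside the labor force).
Civilian working-age population = 234.80 + 70.92 = 305.72 million.
Unemployment rate = 27.41 / 234.80 = 11.67%.
Labor force participation rate = 234.80 / 305.72 = 76.80%.

Unemployment rate ≈ 11.67%; labor force participation rate ≈ 76.80%.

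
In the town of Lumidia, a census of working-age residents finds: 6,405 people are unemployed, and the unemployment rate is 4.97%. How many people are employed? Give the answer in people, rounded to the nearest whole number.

Labor force = U / u = 6,405 / 0.0497 ≈ 128,873.
Employed = labor force − unemployed = 128,873 − 6,405 = 122,468.

About 122,468 are employed.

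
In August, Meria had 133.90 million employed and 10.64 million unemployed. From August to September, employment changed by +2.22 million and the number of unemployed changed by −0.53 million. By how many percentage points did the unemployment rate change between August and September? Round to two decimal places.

The unemployment rate changed by −0.45 percentage points.

August: labor force = 133.90 + 10.64 = 144.54; u = 10.64/144.54 = 7.36%.
September: labor force = 136.12 + 10.11 = 146.23; u = 10.11/146.23 = 6.91%.
Change = 6.91% − 7.36% = −0.45 pp.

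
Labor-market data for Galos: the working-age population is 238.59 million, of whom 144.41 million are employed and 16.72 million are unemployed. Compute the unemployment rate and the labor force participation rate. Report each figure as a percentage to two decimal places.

Unemployment rate ≈ 10.38%; labor force participation rate ≈ 67.53%.

Labor force = employed + unemployed = 144.41 + 16.72 = 161.13 million.
Unemployment rate = 16.72 / 161.13 = 10.38%.
Labor force participation rate = 161.13 / 238.59 = 67.53%.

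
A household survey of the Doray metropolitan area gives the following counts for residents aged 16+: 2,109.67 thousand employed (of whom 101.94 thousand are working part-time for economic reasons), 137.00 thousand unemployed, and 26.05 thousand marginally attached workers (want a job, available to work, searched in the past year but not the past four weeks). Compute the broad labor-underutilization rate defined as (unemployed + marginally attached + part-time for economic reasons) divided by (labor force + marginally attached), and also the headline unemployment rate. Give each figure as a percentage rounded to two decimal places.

Labor force = 2,109.67 + 137.00 = 2,246.67 thousand.
Numerator = 137.00 + 26.05 + 101.94 = 264.99 thousand.
Denominator = 2,246.67 + 26.05 = 2,272.72 thousand.
Broad rate = 264.99 / 2,272.72 = 11.66%.
Headline unemployment rate = 137.00 / 2,246.67 = 6.10%.

Broad underutilization rate ≈ 11.66%; headline unemployment rate ≈ 6.10%.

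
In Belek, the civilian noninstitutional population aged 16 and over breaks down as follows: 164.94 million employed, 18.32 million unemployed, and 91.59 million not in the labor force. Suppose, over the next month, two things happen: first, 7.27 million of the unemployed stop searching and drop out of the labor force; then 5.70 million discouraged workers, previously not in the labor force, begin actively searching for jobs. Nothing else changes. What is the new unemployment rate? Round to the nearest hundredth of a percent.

New unemployment rate ≈ 9.22%.

Initially, labor force = 164.94 + 18.32 = 183.26 million, so u = 18.32/183.26 = 10.00%.
After the first change, unemployed and labor force both fall by 7.27 → E = 164.94, U = 11.05, labor force = 175.99 million.
After the second change, unemployed and labor force both rise by 5.70 → E = 164.94, U = 16.75, labor force = 181.69 million.
New unemployment rate = 16.75 / 181.69 = 9.22%.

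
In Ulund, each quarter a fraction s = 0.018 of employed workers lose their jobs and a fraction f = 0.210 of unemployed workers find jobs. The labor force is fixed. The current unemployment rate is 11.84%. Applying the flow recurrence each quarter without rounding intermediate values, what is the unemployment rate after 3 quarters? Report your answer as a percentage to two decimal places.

Unemployment rate after three quarters ≈ 9.71%.

With a fixed labor force, u_{t+1} = u_t + s·(1−u_t) − f·u_t = u_t·(1−s−f) + s.
Here 1−s−f = 0.772 and s = 0.018.
u_1 = 0.118400 × 0.772 + 0.018 = 0.109405.
u_2 = 0.109405 × 0.772 + 0.018 = 0.102461.
u_3 = 0.102461 × 0.772 + 0.018 = 0.097100.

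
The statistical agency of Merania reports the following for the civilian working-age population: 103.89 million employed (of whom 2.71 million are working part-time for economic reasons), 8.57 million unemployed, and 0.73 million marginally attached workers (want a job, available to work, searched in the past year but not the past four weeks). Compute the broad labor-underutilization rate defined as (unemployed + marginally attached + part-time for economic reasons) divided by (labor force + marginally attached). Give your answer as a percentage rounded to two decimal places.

Labor force = 103.89 + 8.57 = 112.46 million.
Numerator = 8.57 + 0.73 + 2.71 = 12.01 million.
Denominator = 112.46 + 0.73 = 113.19 million.
Broad rate = 12.01 / 113.19 = 10.61%.

Broad underutilization rate ≈ 10.61%.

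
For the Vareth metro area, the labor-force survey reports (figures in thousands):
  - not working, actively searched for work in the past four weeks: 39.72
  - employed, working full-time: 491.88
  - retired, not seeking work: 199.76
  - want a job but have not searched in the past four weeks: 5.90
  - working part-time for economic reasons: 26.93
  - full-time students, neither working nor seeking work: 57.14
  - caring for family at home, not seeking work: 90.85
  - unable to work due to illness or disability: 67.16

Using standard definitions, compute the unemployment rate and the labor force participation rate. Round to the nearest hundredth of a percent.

Employed = 491.88 + 26.93 = 518.81 thousand (anyone who worked, including part-time for economic reasons, counts as employed).
Unemployed = 39.72 thousand.
Labor force = 518.81 + 39.72 = 558.53 thousand.
Not in labor force = 199.76 + 5.90 + 57.14 + 90.85 + 67.16 = 420.81 thousand (those not working and not actively searching are outside the labor force — including those who want a job but have given up searching).
Civilian working-age population = 558.53 + 420.81 = 979.34 thousand.
Unemployment rate = 39.72 / 558.53 = 7.11%.
Labor force participation rate = 558.53 / 979.34 = 57.03%.

Unemployment rate ≈ 7.11%; labor force participation rate ≈ 57.03%.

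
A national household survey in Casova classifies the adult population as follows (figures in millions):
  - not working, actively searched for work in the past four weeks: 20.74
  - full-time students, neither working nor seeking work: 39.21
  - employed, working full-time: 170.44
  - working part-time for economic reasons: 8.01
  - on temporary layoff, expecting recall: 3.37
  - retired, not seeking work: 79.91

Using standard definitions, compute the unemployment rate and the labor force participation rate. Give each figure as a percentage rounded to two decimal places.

Unemployment rate ≈ 11.90%; labor force participation rate ≈ 62.97%.

Employed = 170.44 + 8.01 = 178.45 million (anyone who worked, including part-time for economic reasons, counts as employed).
Unemployed = 20.74 + 3.37 = 24.11 million (jobless and actively searching, or on temporary layoff).
Labor force = 178.45 + 24.11 = 202.56 million.
Not in labor force = 39.21 + 79.91 = 119.12 million (those not working and not actively searching are outside the labor force).
Civilian working-age population = 202.56 + 119.12 = 321.68 million.
Unemployment rate = 24.11 / 202.56 = 11.90%.
Labor force participation rate = 202.56 / 321.68 = 62.97%.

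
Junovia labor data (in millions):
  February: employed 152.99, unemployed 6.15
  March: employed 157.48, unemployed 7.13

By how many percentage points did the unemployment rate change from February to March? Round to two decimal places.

The unemployment rate changed by +0.47 percentage points.

February: labor force = 152.99 + 6.15 = 159.14; u = 6.15/159.14 = 3.86%.
March: labor force = 157.48 + 7.13 = 164.61; u = 7.13/164.61 = 4.33%.
Change = 4.33% − 3.86% = +0.47 pp.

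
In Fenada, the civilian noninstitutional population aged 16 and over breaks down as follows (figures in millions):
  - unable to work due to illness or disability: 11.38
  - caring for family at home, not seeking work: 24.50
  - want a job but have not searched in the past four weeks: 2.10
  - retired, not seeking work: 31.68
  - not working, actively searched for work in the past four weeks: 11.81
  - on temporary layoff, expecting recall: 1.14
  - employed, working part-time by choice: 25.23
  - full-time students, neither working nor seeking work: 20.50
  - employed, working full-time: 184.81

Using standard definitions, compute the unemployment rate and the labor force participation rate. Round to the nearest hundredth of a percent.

Unemployment rate ≈ 5.81%; labor force participation rate ≈ 71.21%.

Employed = 25.23 + 184.81 = 210.04 million.
Unemployed = 11.81 + 1.14 = 12.95 million (jobless and actively searching, or on temporary layoff).
Labor force = 210.04 + 12.95 = 222.99 million.
Not in labor force = 11.38 + 24.50 + 2.10 + 31.68 + 20.50 = 90.16 million (those not working and not actively searching are outside the labor force — including those who want a job but have given up searching).
Civilian working-age population = 222.99 + 90.16 = 313.15 million.
Unemployment rate = 12.95 / 222.99 = 5.81%.
Labor force participation rate = 222.99 / 313.15 = 71.21%.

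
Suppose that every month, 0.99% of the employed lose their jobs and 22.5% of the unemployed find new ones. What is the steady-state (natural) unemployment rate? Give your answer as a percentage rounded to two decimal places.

Steady-state unemployment rate ≈ 4.21%.

At steady state the flows balance: s·E = f·U, so U/(E+U) = s/(s+f).
u* = 0.99 / (0.99 + 22.5) = 0.99 / 23.49 = 4.21%.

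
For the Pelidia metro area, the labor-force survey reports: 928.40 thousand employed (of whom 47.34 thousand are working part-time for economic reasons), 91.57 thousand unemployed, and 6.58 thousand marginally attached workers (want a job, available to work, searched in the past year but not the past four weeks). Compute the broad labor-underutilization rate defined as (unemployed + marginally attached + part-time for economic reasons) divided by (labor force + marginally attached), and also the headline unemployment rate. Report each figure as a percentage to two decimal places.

Labor force = 928.40 + 91.57 = 1,019.97 thousand.
Numerator = 91.57 + 6.58 + 47.34 = 145.49 thousand.
Denominator = 1,019.97 + 6.58 = 1,026.55 thousand.
Broad rate = 145.49 / 1,026.55 = 14.17%.
Headline unemployment rate = 91.57 / 1,019.97 = 8.98%.

Broad underutilization rate ≈ 14.17%; headline unemployment rate ≈ 8.98%.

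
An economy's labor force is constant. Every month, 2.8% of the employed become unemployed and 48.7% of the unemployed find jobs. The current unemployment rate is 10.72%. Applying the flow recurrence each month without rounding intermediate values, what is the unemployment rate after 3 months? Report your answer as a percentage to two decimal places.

Unemployment rate after three months ≈ 6.04%.

With a fixed labor force, u_{t+1} = u_t + s·(1−u_t) − f·u_t = u_t·(1−s−f) + s.
Here 1−s−f = 0.485 and s = 0.028.
u_1 = 0.107200 × 0.485 + 0.028 = 0.079992.
u_2 = 0.079992 × 0.485 + 0.028 = 0.066796.
u_3 = 0.066796 × 0.485 + 0.028 = 0.060396.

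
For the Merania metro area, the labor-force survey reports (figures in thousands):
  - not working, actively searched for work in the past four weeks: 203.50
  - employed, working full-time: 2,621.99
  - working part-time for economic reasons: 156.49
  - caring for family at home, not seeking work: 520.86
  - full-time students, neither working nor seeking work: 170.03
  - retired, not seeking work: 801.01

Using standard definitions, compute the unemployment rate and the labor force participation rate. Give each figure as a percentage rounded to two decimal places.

Unemployment rate ≈ 6.82%; labor force participation rate ≈ 66.65%.

Employed = 2,621.99 + 156.49 = 2,778.48 thousand (anyone who worked, including part-time for economic reasons, counts as employed).
Unemployed = 203.50 thousand.
Labor force = 2,778.48 + 203.50 = 2,981.98 thousand.
Not in labor force = 520.86 + 170.03 + 801.01 = 1,491.90 thousand (those not working and not actively searching are outside the labor force).
Civilian working-age population = 2,981.98 + 1,491.90 = 4,473.88 thousand.
Unemployment rate = 203.50 / 2,981.98 = 6.82%.
Labor force participation rate = 2,981.98 / 4,473.88 = 66.65%.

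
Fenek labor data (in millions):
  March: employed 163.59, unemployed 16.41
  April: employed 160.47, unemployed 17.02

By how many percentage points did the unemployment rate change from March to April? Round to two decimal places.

March: labor force = 163.59 + 16.41 = 180.00; u = 16.41/180.00 = 9.12%.
April: labor force = 160.47 + 17.02 = 177.49; u = 17.02/177.49 = 9.59%.
Change = 9.59% − 9.12% = +0.47 pp.

The unemployment rate changed by +0.47 percentage points.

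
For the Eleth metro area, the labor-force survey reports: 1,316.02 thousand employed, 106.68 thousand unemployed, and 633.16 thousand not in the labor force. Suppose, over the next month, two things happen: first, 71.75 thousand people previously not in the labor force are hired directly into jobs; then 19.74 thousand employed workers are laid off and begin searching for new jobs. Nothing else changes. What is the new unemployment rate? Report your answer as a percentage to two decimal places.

New unemployment rate ≈ 8.46%.

Initially, labor force = 1,316.02 + 106.68 = 1,422.70 thousand, so u = 106.68/1,422.70 = 7.50%.
After the first change, employed and labor force both rise by 71.75; unemployed unchanged → E = 1,387.77, U = 106.68, labor force = 1,494.45 thousand.
After the second change, employed falls and unemployed rises by 19.74; labor force unchanged → E = 1,368.03, U = 126.42, labor force = 1,494.45 thousand.
New unemployment rate = 126.42 / 1,494.45 = 8.46%.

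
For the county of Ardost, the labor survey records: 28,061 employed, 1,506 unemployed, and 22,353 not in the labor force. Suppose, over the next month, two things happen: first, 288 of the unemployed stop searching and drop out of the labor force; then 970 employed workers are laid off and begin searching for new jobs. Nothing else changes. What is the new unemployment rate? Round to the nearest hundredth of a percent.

Initially, labor force = 28,061 + 1,506 = 29,567, so u = 1,506/29,567 = 5.09%.
After the first change, unemployed and labor force both fall by 288 → E = 28,061, U = 1,218, labor force = 29,279.
After the second change, employed falls and unemployed rises by 970; labor force unchanged → E = 27,091, U = 2,188, labor force = 29,279.
New unemployment rate = 2,188 / 29,279 = 7.47%.

New unemployment rate ≈ 7.47%.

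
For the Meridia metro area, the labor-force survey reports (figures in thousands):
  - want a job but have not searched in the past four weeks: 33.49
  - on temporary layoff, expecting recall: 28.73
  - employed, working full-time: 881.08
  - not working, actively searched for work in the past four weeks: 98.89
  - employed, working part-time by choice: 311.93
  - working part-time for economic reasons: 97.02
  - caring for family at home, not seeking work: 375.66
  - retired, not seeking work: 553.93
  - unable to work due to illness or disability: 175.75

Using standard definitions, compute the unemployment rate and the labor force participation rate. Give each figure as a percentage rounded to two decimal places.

Unemployment rate ≈ 9.00%; labor force participation rate ≈ 55.45%.

Employed = 881.08 + 311.93 + 97.02 = 1,290.03 thousand (anyone who worked, including part-time for economic reasons, counts as employed).
Unemployed = 28.73 + 98.89 = 127.62 thousand (jobless and actively searching, or on temporary layoff).
Labor force = 1,290.03 + 127.62 = 1,417.65 thousand.
Not in labor force = 33.49 + 375.66 + 553.93 + 175.75 = 1,138.83 thousand (those not working and not actively searching are outside the labor force — including those who want a job but have given up searching).
Civilian working-age population = 1,417.65 + 1,138.83 = 2,556.48 thousand.
Unemployment rate = 127.62 / 1,417.65 = 9.00%.
Labor force participation rate = 1,417.65 / 2,556.48 = 55.45%.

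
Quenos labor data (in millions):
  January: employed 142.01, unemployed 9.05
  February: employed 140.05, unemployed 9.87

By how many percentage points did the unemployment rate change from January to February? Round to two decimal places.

January: labor force = 142.01 + 9.05 = 151.06; u = 9.05/151.06 = 5.99%.
February: labor force = 140.05 + 9.87 = 149.92; u = 9.87/149.92 = 6.58%.
Change = 6.58% − 5.99% = +0.59 pp.

The unemployment rate changed by +0.59 percentage points.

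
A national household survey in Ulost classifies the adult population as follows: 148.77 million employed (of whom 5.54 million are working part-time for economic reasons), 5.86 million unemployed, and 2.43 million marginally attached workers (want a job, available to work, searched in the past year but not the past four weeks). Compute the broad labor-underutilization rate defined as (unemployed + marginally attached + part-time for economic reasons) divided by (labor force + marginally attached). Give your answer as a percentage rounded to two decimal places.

Labor force = 148.77 + 5.86 = 154.63 million.
Numerator = 5.86 + 2.43 + 5.54 = 13.83 million.
Denominator = 154.63 + 2.43 = 157.06 million.
Broad rate = 13.83 / 157.06 = 8.81%.

Broad underutilization rate ≈ 8.81%.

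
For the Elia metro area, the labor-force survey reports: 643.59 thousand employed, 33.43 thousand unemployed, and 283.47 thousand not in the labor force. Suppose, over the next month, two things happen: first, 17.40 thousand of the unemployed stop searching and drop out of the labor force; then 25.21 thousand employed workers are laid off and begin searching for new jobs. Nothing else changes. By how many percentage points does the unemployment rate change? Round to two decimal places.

The unemployment rate changes by +1.31 percentage points.

Initially, labor force = 643.59 + 33.43 = 677.02 thousand, so u = 33.43/677.02 = 4.94%.
After the first change, unemployed and labor force both fall by 17.40 → E = 643.59, U = 16.03, labor force = 659.62 thousand.
After the second change, employed falls and unemployed rises by 25.21; labor force unchanged → E = 618.38, U = 41.24, labor force = 659.62 thousand.
New unemployment rate = 41.24 / 659.62 = 6.25%.
Change = 6.25% − 4.94% = +1.31 percentage points.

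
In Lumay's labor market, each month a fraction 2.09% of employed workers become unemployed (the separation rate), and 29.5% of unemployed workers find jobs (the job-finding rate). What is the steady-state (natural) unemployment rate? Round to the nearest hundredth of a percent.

Steady-state unemployment rate ≈ 6.62%.

At steady state the flows balance: s·E = f·U, so U/(E+U) = s/(s+f).
u* = 2.09 / (2.09 + 29.5) = 2.09 / 31.59 = 6.62%.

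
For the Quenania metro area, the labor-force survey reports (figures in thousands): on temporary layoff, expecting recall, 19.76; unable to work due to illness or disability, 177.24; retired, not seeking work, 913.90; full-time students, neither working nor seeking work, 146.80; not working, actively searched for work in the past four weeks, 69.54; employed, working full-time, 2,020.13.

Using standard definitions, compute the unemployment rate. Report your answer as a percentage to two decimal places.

Unemployment rate ≈ 4.23%.

Employed = 2,020.13 thousand.
Unemployed = 19.76 + 69.54 = 89.30 thousand (jobless and actively searching, or on temporary layoff).
Labor force = 2,020.13 + 89.30 = 2,109.43 thousand.
Unemployment rate = 89.30 / 2,109.43 = 4.23%.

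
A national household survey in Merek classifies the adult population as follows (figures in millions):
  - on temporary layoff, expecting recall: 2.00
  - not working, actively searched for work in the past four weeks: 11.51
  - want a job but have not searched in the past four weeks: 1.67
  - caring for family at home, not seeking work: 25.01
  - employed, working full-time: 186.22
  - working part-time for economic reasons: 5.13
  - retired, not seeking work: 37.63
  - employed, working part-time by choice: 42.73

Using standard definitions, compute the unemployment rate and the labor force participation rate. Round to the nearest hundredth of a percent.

Employed = 186.22 + 5.13 + 42.73 = 234.08 million (anyone who worked, including part-time for economic reasons, counts as employed).
Unemployed = 2.00 + 11.51 = 13.51 million (jobless and actively searching, or on temporary layoff).
Labor force = 234.08 + 13.51 = 247.59 million.
Not in labor force = 1.67 + 25.01 + 37.63 = 64.31 million (those not working and not actively searching are outside the labor force — including those who want a job but have given up searching).
Civilian working-age population = 247.59 + 64.31 = 311.90 million.
Unemployment rate = 13.51 / 247.59 = 5.46%.
Labor force participation rate = 247.59 / 311.90 = 79.38%.

Unemployment rate ≈ 5.46%; labor force participation rate ≈ 79.38%.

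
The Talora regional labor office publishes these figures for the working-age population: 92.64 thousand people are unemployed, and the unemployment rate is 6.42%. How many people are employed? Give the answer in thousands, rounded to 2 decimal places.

Labor force = U / u = 92.64 / 0.0642 ≈ 1,442.99 thousand.
Employed = labor force − unemployed = 1,442.99 − 92.64 = 1,350.35 thousand.

About 1,350.35 thousand are employed.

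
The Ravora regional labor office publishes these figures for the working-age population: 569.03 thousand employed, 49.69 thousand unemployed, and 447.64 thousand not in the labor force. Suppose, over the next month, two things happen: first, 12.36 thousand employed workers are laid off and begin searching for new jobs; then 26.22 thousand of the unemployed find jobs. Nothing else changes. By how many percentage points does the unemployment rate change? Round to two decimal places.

The unemployment rate changes by −2.24 percentage points.

Initially, labor force = 569.03 + 49.69 = 618.72 thousand, so u = 49.69/618.72 = 8.03%.
After the first change, employed falls and unemployed rises by 12.36; labor force unchanged → E = 556.67, U = 62.05, labor force = 618.72 thousand.
After the second change, unemployed falls and employed rises by 26.22; labor force unchanged → E = 582.89, U = 35.83, labor force = 618.72 thousand.
New unemployment rate = 35.83 / 618.72 = 5.79%.
Change = 5.79% − 8.03% = −2.24 percentage points.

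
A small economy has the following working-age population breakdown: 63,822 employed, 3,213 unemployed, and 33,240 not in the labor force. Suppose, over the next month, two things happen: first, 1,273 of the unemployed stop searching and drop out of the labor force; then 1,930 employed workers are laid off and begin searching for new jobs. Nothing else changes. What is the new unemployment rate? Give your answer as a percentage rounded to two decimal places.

New unemployment rate ≈ 5.88%.

Initially, labor force = 63,822 + 3,213 = 67,035, so u = 3,213/67,035 = 4.79%.
After the first change, unemployed and labor force both fall by 1,273 → E = 63,822, U = 1,940, labor force = 65,762.
After the second change, employed falls and unemployed rises by 1,930; labor force unchanged → E = 61,892, U = 3,870, labor force = 65,762.
New unemployment rate = 3,870 / 65,762 = 5.88%.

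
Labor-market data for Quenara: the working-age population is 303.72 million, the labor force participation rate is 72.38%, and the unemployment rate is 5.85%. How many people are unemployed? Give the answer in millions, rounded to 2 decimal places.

Labor force = 0.7238 × 303.72 = 219.83 million.
Unemployed = 0.0585 × 219.83 ≈ 12.86 million.

About 12.86 million are unemployed.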